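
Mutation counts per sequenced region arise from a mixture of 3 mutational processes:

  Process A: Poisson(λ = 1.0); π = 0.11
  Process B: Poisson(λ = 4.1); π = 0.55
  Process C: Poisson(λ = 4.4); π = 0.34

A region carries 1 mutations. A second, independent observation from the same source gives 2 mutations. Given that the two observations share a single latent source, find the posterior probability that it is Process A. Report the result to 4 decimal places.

0.5019

Apply Bayes' rule: the posterior for each component is proportional to its prior times its likelihood at x.
Since both observations come from the same component, the likelihood for component k is f_k(x₁)·f_k(x₂).
  p_A = [0.367879] × [0.18394] = 0.0676676
  p_B = [0.067948] × [0.139293] = 0.0094647
  p_C = [0.0540203] × [0.118845] = 0.00642002
Multiply by the mixture weights:
  π_A·p_A = 0.11 × 0.0676676 = 0.00744344
  π_B·p_B = 0.55 × 0.0094647 = 0.00520558
  π_C·p_C = 0.34 × 0.00642002 = 0.00218281
Evidence: 0.00744344 + 0.00520558 + 0.00218281 = 0.0148318
So the posterior for Process A is 0.00744344 / 0.0148318 ≈ 0.5019.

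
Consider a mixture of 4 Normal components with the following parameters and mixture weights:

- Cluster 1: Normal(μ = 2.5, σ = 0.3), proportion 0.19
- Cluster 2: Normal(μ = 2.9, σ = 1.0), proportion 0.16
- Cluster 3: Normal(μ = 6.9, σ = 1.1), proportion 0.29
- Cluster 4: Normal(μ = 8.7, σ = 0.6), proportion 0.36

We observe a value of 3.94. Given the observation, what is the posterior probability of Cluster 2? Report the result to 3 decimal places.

0.930

By Bayes' theorem, P(k | x) = w_k f_k(x) / Σ_j w_j f_j(x).
Component likelihoods at x = 3.94:
  p_1 = 1.32043e-05
  p_2 = 0.232297
  p_3 = 0.00970859
  p_4 = 1.43217e-14
Prior × likelihood for each component:
  w_1·p_1 = 0.19 × 1.32043e-05 = 2.50882e-06
  w_2·p_2 = 0.16 × 0.232297 = 0.0371675
  w_3·p_3 = 0.29 × 0.00970859 = 0.00281549
  w_4·p_4 = 0.36 × 1.43217e-14 = 5.15581e-15
Normaliser: 2.50882e-06 + 0.0371675 + 0.00281549 + 5.15581e-15 = 0.0399855
P(Cluster 2 | the observation) ≈ 0.930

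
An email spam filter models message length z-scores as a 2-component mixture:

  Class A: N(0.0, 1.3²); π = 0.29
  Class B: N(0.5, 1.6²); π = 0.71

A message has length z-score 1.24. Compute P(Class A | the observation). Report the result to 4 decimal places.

Posterior ∝ prior × likelihood, so P(k | x) ∝ π_k f_k(x); normalise over all components.
Normal densities:
  f_A = 0.194716
  f_B = 0.224048
Unnormalised posteriors:
  π_A·f_A = 0.29 × 0.194716 = 0.0564676
  π_B·f_B = 0.71 × 0.224048 = 0.159074
Sum: 0.0564676 + 0.159074 = 0.215542
P(Class A | the observation) ≈ 0.2620

0.2620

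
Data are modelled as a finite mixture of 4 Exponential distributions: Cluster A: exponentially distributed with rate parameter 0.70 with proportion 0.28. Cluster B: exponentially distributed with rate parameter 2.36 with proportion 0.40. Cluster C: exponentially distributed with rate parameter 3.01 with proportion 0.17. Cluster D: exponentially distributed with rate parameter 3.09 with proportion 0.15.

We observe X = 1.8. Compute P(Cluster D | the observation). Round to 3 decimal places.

The responsibility of component k is w_k f_k(x) divided by Σ_j w_j f_j(x).
Component likelihoods at x = 1.8:
  f_A = 0.70·e^(−0.70·1.8) = 0.70·e^(−1.2600) = 0.198558
  f_B = 2.36·e^(−2.36·1.8) = 2.36·e^(−4.2480) = 0.033731
  f_C = 3.01·e^(−3.01·1.8) = 3.01·e^(−5.4180) = 0.0133524
  f_D = 3.09·e^(−3.09·1.8) = 3.09·e^(−5.5620) = 0.011869
Multiply by the mixture weights:
  w_A·f_A = 0.28 × 0.198558 = 0.0555962
  w_B·f_B = 0.40 × 0.033731 = 0.0134924
  w_C·f_C = 0.17 × 0.0133524 = 0.00226991
  w_D·f_D = 0.15 × 0.011869 = 0.00178034
Sum: 0.0555962 + 0.0134924 + 0.00226991 + 0.00178034 = 0.0731388
So the posterior for Cluster D is 0.00178034 / 0.0731388 ≈ 0.024.

0.024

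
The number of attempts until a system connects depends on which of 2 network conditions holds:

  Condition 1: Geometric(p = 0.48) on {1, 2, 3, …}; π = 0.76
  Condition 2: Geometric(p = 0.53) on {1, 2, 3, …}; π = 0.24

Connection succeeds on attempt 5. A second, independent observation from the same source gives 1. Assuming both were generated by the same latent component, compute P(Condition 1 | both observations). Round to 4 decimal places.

Apply Bayes' rule: the posterior for each component is proportional to its prior times its likelihood at x.
Since both observations come from the same component, the likelihood for component k is f_k(x₁)·f_k(x₂).
  L_1 = [0.0350958] × [0.48] = 0.016846
  L_2 = [0.0258623] × [0.53] = 0.013707
Weight by the priors:
  w_1·L_1 = 0.76 × 0.016846 = 0.0128029
  w_2·L_2 = 0.24 × 0.013707 = 0.00328969
Marginal: 0.0128029 + 0.00328969 = 0.0160926
P(Condition 1 | data) = 0.0128029 / 0.0160926 ≈ 0.7956

0.7956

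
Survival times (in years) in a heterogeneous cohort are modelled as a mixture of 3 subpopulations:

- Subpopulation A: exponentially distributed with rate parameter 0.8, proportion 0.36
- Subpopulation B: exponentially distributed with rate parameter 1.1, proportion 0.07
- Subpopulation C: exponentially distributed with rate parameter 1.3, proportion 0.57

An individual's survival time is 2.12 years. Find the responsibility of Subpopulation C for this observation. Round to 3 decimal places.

The responsibility of component k is P(Z=k) f_k(x) divided by Σ_j P(Z=j) f_j(x).
Component likelihoods at x = 2.12 years:
  L_A = 0.146733
  L_B = 0.106811
  L_C = 0.0826091
Prior × likelihood for each component:
  P(Z=A)·L_A = 0.36 × 0.146733 = 0.0528237
  P(Z=B)·L_B = 0.07 × 0.106811 = 0.0074768
  P(Z=C)·L_C = 0.57 × 0.0826091 = 0.0470872
Normaliser: 0.0528237 + 0.0074768 + 0.0470872 = 0.107388
P(Subpopulation C | x) ≈ 0.438

0.438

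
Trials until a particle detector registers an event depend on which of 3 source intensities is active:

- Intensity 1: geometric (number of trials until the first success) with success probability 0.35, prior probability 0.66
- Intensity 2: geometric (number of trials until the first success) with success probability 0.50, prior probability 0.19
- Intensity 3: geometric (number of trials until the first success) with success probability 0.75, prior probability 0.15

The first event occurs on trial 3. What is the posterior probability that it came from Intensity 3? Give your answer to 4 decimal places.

P(component k | x) = π_k·f_k(x) / marginal(x), where marginal(x) = Σ_j π_j·f_j(x).
Geometric probabilities:
  L_1 = 0.35·(1−0.35)^2 = 0.35·0.4225 = 0.147875
  L_2 = 0.50·(1−0.50)^2 = 0.50·0.25 = 0.125
  L_3 = 0.75·(1−0.75)^2 = 0.75·0.0625 = 0.046875
Prior × likelihood for each component:
  π_1·L_1 = 0.66 × 0.147875 = 0.0975975
  π_2·L_2 = 0.19 × 0.125 = 0.02375
  π_3·L_3 = 0.15 × 0.046875 = 0.00703125
Sum: 0.0975975 + 0.02375 + 0.00703125 = 0.128379
Responsibility of Intensity 3: 0.00703125 / 0.128379 ≈ 0.0548

0.0548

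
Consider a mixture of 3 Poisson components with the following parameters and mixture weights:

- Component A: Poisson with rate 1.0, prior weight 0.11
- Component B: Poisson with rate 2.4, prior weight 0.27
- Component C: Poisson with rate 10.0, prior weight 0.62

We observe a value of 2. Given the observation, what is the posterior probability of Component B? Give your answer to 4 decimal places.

0.7652

Posterior ∝ prior × likelihood, so P(k | x) ∝ π_k f_k(x); normalise over all components.
Component likelihoods at x = 2:
  f_A = e^(−1.0)·1.0^2/2! = 0.18394
  f_B = e^(−2.4)·2.4^2/2! = 0.261268
  f_C = e^(−10.0)·10.0^2/2! = 0.00227
Weight by the priors:
  π_A·f_A = 0.11 × 0.18394 = 0.0202334
  π_B·f_B = 0.27 × 0.261268 = 0.0705423
  π_C·f_C = 0.62 × 0.00227 = 0.0014074
Denominator: 0.0202334 + 0.0705423 + 0.0014074 = 0.092183
Responsibility of Component B: 0.0705423 / 0.092183 ≈ 0.7652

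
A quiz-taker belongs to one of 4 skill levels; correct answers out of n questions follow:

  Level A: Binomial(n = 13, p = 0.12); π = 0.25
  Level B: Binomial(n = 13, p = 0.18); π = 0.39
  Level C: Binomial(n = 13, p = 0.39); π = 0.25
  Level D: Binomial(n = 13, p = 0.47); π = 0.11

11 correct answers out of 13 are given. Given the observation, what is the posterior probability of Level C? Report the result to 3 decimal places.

Posterior ∝ prior × likelihood, so P(k | x) ∝ π_k f_k(x); normalise over all components.
Binomial probabilities:
  L_A = C(13,11)·0.12^11·0.88^2 = 78·7.43008e-11·0.7744 = 4.48801e-09
  L_B = C(13,11)·0.18^11·0.82^2 = 78·6.42684e-09·0.6724 = 3.3707e-07
  L_C = C(13,11)·0.39^11·0.61^2 = 78·3.17476e-05·0.3721 = 0.000921436
  L_D = C(13,11)·0.47^11·0.53^2 = 78·0.000247216·0.2809 = 0.00541655
Weight by the priors:
  π_A·L_A = 0.25 × 4.48801e-09 = 1.122e-09
  π_B·L_B = 0.39 × 3.3707e-07 = 1.31457e-07
  π_C·L_C = 0.25 × 0.000921436 = 0.000230359
  π_D·L_D = 0.11 × 0.00541655 = 0.000595821
Evidence: 1.122e-09 + 1.31457e-07 + 0.000230359 + 0.000595821 = 0.000826312
P(Level C | the observation) = 0.000230359 / 0.000826312 ≈ 0.279

0.279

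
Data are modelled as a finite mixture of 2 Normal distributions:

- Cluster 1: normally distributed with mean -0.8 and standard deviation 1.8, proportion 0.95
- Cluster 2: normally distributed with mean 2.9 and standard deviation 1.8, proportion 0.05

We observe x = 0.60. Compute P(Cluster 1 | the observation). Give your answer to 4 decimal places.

Apply Bayes' rule: the posterior for each component is proportional to its prior times its likelihood at x.
Evaluate each component's likelihood at the observed value:
  p_1 = (1/(1.8·√(2π)))·exp(−(0.60−-0.8)²/(2·1.8²)) = 0.221635·exp(-0.30247) = 0.163786
  p_2 = (1/(1.8·√(2π)))·exp(−(0.60−2.9)²/(2·1.8²)) = 0.221635·exp(-0.81636) = 0.0979711
Unnormalised posteriors:
  π_1·p_1 = 0.95 × 0.163786 = 0.155597
  π_2·p_2 = 0.05 × 0.0979711 = 0.00489855
Normaliser: 0.155597 + 0.00489855 = 0.160495
P(Cluster 1 | x) = 0.155597 / 0.160495 ≈ 0.9695

0.9695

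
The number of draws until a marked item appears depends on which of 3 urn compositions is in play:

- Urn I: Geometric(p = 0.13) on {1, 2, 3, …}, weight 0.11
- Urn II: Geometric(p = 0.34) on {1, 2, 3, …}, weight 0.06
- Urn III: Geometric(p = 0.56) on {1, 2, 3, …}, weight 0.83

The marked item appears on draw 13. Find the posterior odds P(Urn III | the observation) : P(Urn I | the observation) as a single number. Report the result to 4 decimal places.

0.0091

Posterior odds = (P(Z=i) f_i(x)) / (P(Z=j) f_j(x)); the normalising sum cancels.
Component likelihoods at x = 13:
  L_I = 0.0244441
  L_II = 0.00232277
  L_III = 2.94863e-05
Posterior odds = (P(Z=III)·L_III) / (P(Z=I)·L_I) = (0.83·2.94863e-05) / (0.11·0.0244441) = 2.44736e-05 / 0.00268885 ≈ 0.0091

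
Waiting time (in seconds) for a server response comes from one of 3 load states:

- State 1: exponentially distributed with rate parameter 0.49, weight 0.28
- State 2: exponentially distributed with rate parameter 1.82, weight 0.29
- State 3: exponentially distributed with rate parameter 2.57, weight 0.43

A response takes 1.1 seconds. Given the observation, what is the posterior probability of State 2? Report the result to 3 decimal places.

By Bayes' theorem, P(k | x) = π_k f_k(x) / Σ_j π_j f_j(x).
Exponential densities:
  p_1 = 0.49·e^(−0.49·1.1) = 0.49·e^(−0.5390) = 0.285832
  p_2 = 1.82·e^(−1.82·1.1) = 1.82·e^(−2.0020) = 0.245818
  p_3 = 2.57·e^(−2.57·1.1) = 2.57·e^(−2.8270) = 0.152119
Unnormalised posteriors:
  π_1·p_1 = 0.28 × 0.285832 = 0.0800331
  π_2·p_2 = 0.29 × 0.245818 = 0.0712872
  π_3·p_3 = 0.43 × 0.152119 = 0.065411
Denominator: 0.0800331 + 0.0712872 + 0.065411 = 0.216731
P(State 2 | the observation) = 0.0712872 / 0.216731 ≈ 0.329

0.329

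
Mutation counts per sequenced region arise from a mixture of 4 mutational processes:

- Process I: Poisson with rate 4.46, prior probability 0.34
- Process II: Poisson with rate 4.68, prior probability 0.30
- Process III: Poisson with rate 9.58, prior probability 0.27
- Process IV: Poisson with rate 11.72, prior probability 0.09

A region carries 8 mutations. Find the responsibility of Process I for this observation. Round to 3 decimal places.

0.217

Posterior ∝ prior × likelihood, so P(k | x) ∝ P(Z=k) f_k(x); normalise over all components.
Poisson probabilities:
  f_I = e^(−4.46)·4.46^8/8! = 0.0448957
  f_II = e^(−4.68)·4.68^8/8! = 0.05296
  f_III = e^(−9.58)·9.58^8/8! = 0.12158
  f_IV = e^(−11.72)·11.72^8/8! = 0.0717743
Weight by the priors:
  P(Z=I)·f_I = 0.34 × 0.0448957 = 0.0152645
  P(Z=II)·f_II = 0.30 × 0.05296 = 0.015888
  P(Z=III)·f_III = 0.27 × 0.12158 = 0.0328266
  P(Z=IV)·f_IV = 0.09 × 0.0717743 = 0.00645969
Denominator: 0.0152645 + 0.015888 + 0.0328266 + 0.00645969 = 0.0704389
So the posterior for Process I is 0.0152645 / 0.0704389 ≈ 0.217.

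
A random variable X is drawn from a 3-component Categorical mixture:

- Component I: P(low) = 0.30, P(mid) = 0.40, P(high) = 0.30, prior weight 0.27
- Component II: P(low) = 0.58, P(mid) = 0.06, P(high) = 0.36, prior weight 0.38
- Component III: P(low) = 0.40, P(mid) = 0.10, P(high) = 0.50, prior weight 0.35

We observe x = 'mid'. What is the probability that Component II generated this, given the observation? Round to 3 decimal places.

0.138

By Bayes' theorem, P(k | x) = π_k f_k(x) / Σ_j π_j f_j(x).
Evaluate each component's likelihood at the observed value:
  p_I = 0.4
  p_II = 0.06
  p_III = 0.1
Unnormalised posteriors:
  π_I·p_I = 0.27 × 0.4 = 0.108
  π_II·p_II = 0.38 × 0.06 = 0.0228
  π_III·p_III = 0.35 × 0.1 = 0.035
Normaliser: 0.108 + 0.0228 + 0.035 = 0.1658
So the posterior for Component II is 0.0228 / 0.1658 ≈ 0.138.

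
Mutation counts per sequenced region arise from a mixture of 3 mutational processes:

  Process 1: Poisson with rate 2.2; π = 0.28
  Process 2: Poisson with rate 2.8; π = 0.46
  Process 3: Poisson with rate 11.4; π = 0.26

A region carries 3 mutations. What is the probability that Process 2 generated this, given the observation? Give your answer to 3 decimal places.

0.647

The responsibility of component k is π_k f_k(x) divided by Σ_j π_j f_j(x).
Component likelihoods at x = 3 mutations:
  L_1 = 0.196639
  L_2 = 0.222484
  L_3 = 0.00276443
Multiply by the mixture weights:
  π_1·L_1 = 0.28 × 0.196639 = 0.0550588
  π_2·L_2 = 0.46 × 0.222484 = 0.102343
  π_3·L_3 = 0.26 × 0.00276443 = 0.000718753
Marginal: 0.0550588 + 0.102343 + 0.000718753 = 0.15812
Responsibility of Process 2: 0.102343 / 0.15812 ≈ 0.647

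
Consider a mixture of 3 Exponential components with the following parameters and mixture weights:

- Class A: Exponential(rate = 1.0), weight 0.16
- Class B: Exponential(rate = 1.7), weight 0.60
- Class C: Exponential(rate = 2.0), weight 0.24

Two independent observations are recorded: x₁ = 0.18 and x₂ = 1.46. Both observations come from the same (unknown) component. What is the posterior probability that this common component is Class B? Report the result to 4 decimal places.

Posterior ∝ prior × likelihood, so P(k | x) ∝ P(Z=k) f_k(x); normalise over all components.
Since both observations come from the same component, the likelihood for component k is f_k(x₁)·f_k(x₂).
  L_A = [0.83527] × [0.232236] = 0.19398
  L_B = [1.25186] × [0.142079] = 0.177863
  L_C = [1.39535] × [0.107867] = 0.150513
Unnormalised posteriors:
  P(Z=A)·L_A = 0.16 × 0.19398 = 0.0310368
  P(Z=B)·L_B = 0.60 × 0.177863 = 0.106718
  P(Z=C)·L_C = 0.24 × 0.150513 = 0.0361231
Normaliser: 0.0310368 + 0.106718 + 0.0361231 = 0.173878
P(Class B | data) = 0.106718 / 0.173878 ≈ 0.6138

0.6138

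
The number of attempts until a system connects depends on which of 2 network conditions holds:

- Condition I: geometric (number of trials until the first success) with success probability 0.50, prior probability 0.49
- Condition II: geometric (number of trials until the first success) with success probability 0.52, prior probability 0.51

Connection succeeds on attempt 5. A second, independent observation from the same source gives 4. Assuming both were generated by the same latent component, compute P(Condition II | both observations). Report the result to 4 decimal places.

P(component k | x) = π_k·f_k(x) / marginal(x), where marginal(x) = Σ_j π_j·f_j(x).
Since both observations come from the same component, the likelihood for component k is f_k(x₁)·f_k(x₂).
  f_I = [0.50·(1−0.50)^4 = 0.50·0.0625 = 0.03125] × [0.0625] = 0.00195312
  f_II = [0.52·(1−0.52)^4 = 0.52·0.0530842 = 0.0276038] × [0.0575078] = 0.00158743
Multiply by the mixture weights:
  π_I·f_I = 0.49 × 0.00195312 = 0.000957031
  π_II·f_II = 0.51 × 0.00158743 = 0.000809591
Evidence: 0.000957031 + 0.000809591 = 0.00176662
P(Condition II | data) = 0.000809591 / 0.00176662 ≈ 0.4583

0.4583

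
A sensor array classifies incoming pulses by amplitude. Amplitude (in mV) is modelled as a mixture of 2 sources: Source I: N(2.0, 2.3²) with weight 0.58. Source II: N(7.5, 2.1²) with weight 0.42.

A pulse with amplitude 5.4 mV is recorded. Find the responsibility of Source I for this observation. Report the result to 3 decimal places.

0.411

By Bayes' theorem, P(k | x) = π_k f_k(x) / Σ_j π_j f_j(x).
Normal densities:
  L_I = (1/(2.3·√(2π)))·exp(−(5.4−2.0)²/(2·2.3²)) = 0.173453·exp(-1.09263) = 0.0581648
  L_II = (1/(2.1·√(2π)))·exp(−(5.4−7.5)²/(2·2.1²)) = 0.189973·exp(-0.50000) = 0.115224
Prior × likelihood for each component:
  π_I·L_I = 0.58 × 0.0581648 = 0.0337356
  π_II·L_II = 0.42 × 0.115224 = 0.0483941
Evidence: 0.0337356 + 0.0483941 = 0.0821297
P(Source I | 5.4 mV) ≈ 0.411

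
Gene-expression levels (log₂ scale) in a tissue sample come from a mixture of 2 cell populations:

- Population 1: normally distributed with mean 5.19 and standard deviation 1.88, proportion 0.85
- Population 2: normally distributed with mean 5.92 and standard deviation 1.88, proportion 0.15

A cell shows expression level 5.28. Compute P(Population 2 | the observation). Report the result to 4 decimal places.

0.1429

By Bayes' theorem, P(k | x) = π_k f_k(x) / Σ_j π_j f_j(x).
Component likelihoods at x = 5.28:
  p_1 = (1/(1.88·√(2π)))·exp(−(5.28−5.19)²/(2·1.88²)) = 0.212203·exp(-0.00115) = 0.21196
  p_2 = (1/(1.88·√(2π)))·exp(−(5.28−5.92)²/(2·1.88²)) = 0.212203·exp(-0.05794) = 0.200257
Unnormalised posteriors:
  π_1·p_1 = 0.85 × 0.21196 = 0.180166
  π_2·p_2 = 0.15 × 0.200257 = 0.0300385
Normaliser: 0.180166 + 0.0300385 = 0.210205
P(Population 2 | x) ≈ 0.1429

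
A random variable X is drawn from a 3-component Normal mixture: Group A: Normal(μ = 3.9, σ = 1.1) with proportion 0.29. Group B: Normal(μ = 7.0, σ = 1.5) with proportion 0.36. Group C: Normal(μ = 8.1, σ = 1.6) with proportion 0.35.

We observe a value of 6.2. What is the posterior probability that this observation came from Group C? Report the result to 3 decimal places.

0.312

The responsibility of component k is w_k f_k(x) divided by Σ_j w_j f_j(x).
Evaluate each component's likelihood at the observed value:
  p_A = (1/(1.1·√(2π)))·exp(−(6.2−3.9)²/(2·1.1²)) = 0.362675·exp(-2.18595) = 0.0407541
  p_B = (1/(1.5·√(2π)))·exp(−(6.2−7.0)²/(2·1.5²)) = 0.265962·exp(-0.14222) = 0.230703
  p_C = (1/(1.6·√(2π)))·exp(−(6.2−8.1)²/(2·1.6²)) = 0.249339·exp(-0.70508) = 0.123191
Unnormalised posteriors:
  w_A·p_A = 0.29 × 0.0407541 = 0.0118187
  w_B·p_B = 0.36 × 0.230703 = 0.0830529
  w_C·p_C = 0.35 × 0.123191 = 0.0431168
Denominator: 0.0118187 + 0.0830529 + 0.0431168 = 0.137988
Responsibility of Group C: 0.0431168 / 0.137988 ≈ 0.312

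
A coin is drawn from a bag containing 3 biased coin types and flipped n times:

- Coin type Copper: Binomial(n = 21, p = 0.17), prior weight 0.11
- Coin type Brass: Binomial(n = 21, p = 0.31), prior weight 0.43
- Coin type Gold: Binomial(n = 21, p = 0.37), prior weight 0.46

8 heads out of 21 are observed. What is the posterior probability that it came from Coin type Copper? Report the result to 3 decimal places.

Posterior ∝ prior × likelihood, so P(k | x) ∝ π_k f_k(x); normalise over all components.
Evaluate each component's likelihood at the observed value:
  f_Copper = C(21,8)·0.17^8·0.83^13 = 203490·6.97576e-07·0.0887187 = 0.0125936
  f_Brass = C(21,8)·0.31^8·0.69^13 = 203490·8.52891e-05·0.00803597 = 0.139468
  f_Gold = C(21,8)·0.37^8·0.63^13 = 203490·0.000351248·0.00246279 = 0.176029
Unnormalised posteriors:
  π_Copper·f_Copper = 0.11 × 0.0125936 = 0.0013853
  π_Brass·f_Brass = 0.43 × 0.139468 = 0.0599713
  π_Gold·f_Gold = 0.46 × 0.176029 = 0.0809733
Denominator: 0.0013853 + 0.0599713 + 0.0809733 = 0.14233
So the posterior for Coin type Copper is 0.0013853 / 0.14233 ≈ 0.010.

0.010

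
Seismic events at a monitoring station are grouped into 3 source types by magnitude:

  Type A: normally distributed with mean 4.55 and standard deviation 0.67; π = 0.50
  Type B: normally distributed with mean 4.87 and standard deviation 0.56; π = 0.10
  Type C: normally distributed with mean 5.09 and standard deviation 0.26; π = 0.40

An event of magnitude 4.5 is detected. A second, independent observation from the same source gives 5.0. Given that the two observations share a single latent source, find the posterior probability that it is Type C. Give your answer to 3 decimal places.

0.272

P(component k | x) = P(Z=k)·f_k(x) / marginal(x), where marginal(x) = Σ_j P(Z=j)·f_j(x).
Since both observations come from the same component, the likelihood for component k is f_k(x₁)·f_k(x₂).
  f_A = [(1/(0.67·√(2π)))·exp(−(4.5−4.55)²/(2·0.67²)) = 0.595436·exp(-0.00278) = 0.593781] × [0.475203] = 0.282167
  f_B = [(1/(0.56·√(2π)))·exp(−(4.5−4.87)²/(2·0.56²)) = 0.712397·exp(-0.21827) = 0.572701] × [0.693458] = 0.397144
  f_C = [(1/(0.26·√(2π)))·exp(−(4.5−5.09)²/(2·0.26²)) = 1.534393·exp(-2.57470) = 0.116884] × [1.44517] = 0.168917
Weight by the priors:
  P(Z=A)·f_A = 0.50 × 0.282167 = 0.141083
  P(Z=B)·f_B = 0.10 × 0.397144 = 0.0397144
  P(Z=C)·f_C = 0.40 × 0.168917 = 0.067567
Normaliser: 0.141083 + 0.0397144 + 0.067567 = 0.248365
P(Type C | data) = 0.067567 / 0.248365 ≈ 0.272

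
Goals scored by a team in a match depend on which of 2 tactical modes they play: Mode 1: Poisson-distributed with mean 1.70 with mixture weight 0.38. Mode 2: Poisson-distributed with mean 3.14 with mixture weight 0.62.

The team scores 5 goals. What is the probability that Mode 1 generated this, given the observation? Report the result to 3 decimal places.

P(component k | x) = π_k·f_k(x) / marginal(x), where marginal(x) = Σ_j π_j·f_j(x).
Poisson probabilities:
  p_1 = 0.0216154
  p_2 = 0.110099
Prior × likelihood for each component:
  π_1·p_1 = 0.38 × 0.0216154 = 0.00821384
  π_2·p_2 = 0.62 × 0.110099 = 0.0682612
Denominator: 0.00821384 + 0.0682612 = 0.0764751
P(Mode 1 | x) ≈ 0.107

0.107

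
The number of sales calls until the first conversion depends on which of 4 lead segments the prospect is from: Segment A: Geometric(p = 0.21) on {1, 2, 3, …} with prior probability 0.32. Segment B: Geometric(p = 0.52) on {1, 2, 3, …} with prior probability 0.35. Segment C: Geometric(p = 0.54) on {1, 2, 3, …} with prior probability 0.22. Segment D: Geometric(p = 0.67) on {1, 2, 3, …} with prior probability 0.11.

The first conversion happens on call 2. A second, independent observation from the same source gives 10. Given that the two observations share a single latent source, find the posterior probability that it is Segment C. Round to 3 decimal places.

0.019

P(component k | x) = w_k·f_k(x) / marginal(x), where marginal(x) = Σ_j w_j·f_j(x).
Since both observations come from the same component, the likelihood for component k is f_k(x₁)·f_k(x₂).
  p_A = [0.1659] × [0.0251688] = 0.00417551
  p_B = [0.2496] × [0.000703355] = 0.000175557
  p_C = [0.2484] × [0.000497983] = 0.000123699
  p_D = [0.2211] × [3.10957e-05] = 6.87526e-06
Weight by the priors:
  w_A·p_A = 0.32 × 0.00417551 = 0.00133616
  w_B·p_B = 0.35 × 0.000175557 = 6.14451e-05
  w_C·p_C = 0.22 × 0.000123699 = 2.72138e-05
  w_D·p_D = 0.11 × 6.87526e-06 = 7.56278e-07
Sum: 0.00133616 + 6.14451e-05 + 2.72138e-05 + 7.56278e-07 = 0.00142558
P(Segment C | x₁,x₂) ≈ 0.019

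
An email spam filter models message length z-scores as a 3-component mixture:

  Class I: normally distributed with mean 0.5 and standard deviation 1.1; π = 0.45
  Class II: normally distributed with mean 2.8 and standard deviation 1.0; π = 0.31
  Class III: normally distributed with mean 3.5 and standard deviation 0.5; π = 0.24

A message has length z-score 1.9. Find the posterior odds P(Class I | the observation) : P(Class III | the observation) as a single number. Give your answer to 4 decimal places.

Only the two components matter; the odds are (π_i f_i(x)) / (π_j f_j(x)).
Evaluate each component's likelihood at the observed value:
  p_I = (1/(1.1·√(2π)))·exp(−(1.9−0.5)²/(2·1.1²)) = 0.362675·exp(-0.80992) = 0.161352
  p_II = (1/(1.0·√(2π)))·exp(−(1.9−2.8)²/(2·1.0²)) = 0.398942·exp(-0.40500) = 0.266085
  p_III = (1/(0.5·√(2π)))·exp(−(1.9−3.5)²/(2·0.5²)) = 0.797885·exp(-5.12000) = 0.00476818
Posterior odds = (π_I·p_I) / (π_III·p_III) = (0.45·0.161352) / (0.24·0.00476818) = 0.0726085 / 0.00114436 ≈ 63.4488

63.4488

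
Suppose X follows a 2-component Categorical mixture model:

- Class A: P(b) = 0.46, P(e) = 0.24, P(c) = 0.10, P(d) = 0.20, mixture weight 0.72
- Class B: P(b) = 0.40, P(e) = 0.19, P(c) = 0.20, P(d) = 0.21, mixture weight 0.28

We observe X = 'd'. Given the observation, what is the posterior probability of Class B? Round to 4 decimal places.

By Bayes' theorem, P(k | x) = P(Z=k) f_k(x) / Σ_j P(Z=j) f_j(x).
Component likelihoods at x = 'd':
  L_A = P(d | comp) = 0.20
  L_B = P(d | comp) = 0.21
Weight by the priors:
  P(Z=A)·L_A = 0.72 × 0.2 = 0.144
  P(Z=B)·L_B = 0.28 × 0.21 = 0.0588
Normaliser: 0.144 + 0.0588 = 0.2028
So the posterior for Class B is 0.0588 / 0.2028 ≈ 0.2899.

0.2899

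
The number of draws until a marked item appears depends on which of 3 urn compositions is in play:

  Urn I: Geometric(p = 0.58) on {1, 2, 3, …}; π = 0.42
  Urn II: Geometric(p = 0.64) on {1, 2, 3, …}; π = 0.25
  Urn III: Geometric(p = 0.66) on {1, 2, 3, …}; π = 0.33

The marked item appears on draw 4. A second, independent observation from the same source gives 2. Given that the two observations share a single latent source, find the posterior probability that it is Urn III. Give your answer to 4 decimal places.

0.2390

Apply Bayes' rule: the posterior for each component is proportional to its prior times its likelihood at x.
Since both observations come from the same component, the likelihood for component k is f_k(x₁)·f_k(x₂).
  p_I = [0.58·(1−0.58)^3 = 0.58·0.074088 = 0.042971] × [0.2436] = 0.0104677
  p_II = [0.64·(1−0.64)^3 = 0.64·0.046656 = 0.0298598] × [0.2304] = 0.00687971
  p_III = [0.66·(1−0.66)^3 = 0.66·0.039304 = 0.0259406] × [0.2244] = 0.00582108
Multiply by the mixture weights:
  π_I·p_I = 0.42 × 0.0104677 = 0.00439645
  π_II·p_II = 0.25 × 0.00687971 = 0.00171993
  π_III·p_III = 0.33 × 0.00582108 = 0.00192096
Denominator: 0.00439645 + 0.00171993 + 0.00192096 = 0.00803734
Responsibility of Urn III: 0.00192096 / 0.00803734 ≈ 0.2390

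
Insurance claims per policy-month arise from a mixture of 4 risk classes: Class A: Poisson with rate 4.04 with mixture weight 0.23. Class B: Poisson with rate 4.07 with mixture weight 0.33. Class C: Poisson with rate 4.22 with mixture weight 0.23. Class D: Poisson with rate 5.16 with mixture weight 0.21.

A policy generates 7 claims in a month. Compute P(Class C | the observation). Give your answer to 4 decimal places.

0.2158

The responsibility of component k is P(Z=k) f_k(x) divided by Σ_j P(Z=j) f_j(x).
Component likelihoods at x = 7 claims:
  f_A = 0.0613323
  f_B = 0.0626833
  f_C = 0.0695079
  f_D = 0.110958
Weight by the priors:
  P(Z=A)·f_A = 0.23 × 0.0613323 = 0.0141064
  P(Z=B)·f_B = 0.33 × 0.0626833 = 0.0206855
  P(Z=C)·f_C = 0.23 × 0.0695079 = 0.0159868
  P(Z=D)·f_D = 0.21 × 0.110958 = 0.0233011
Evidence: 0.0141064 + 0.0206855 + 0.0159868 + 0.0233011 = 0.0740799
So the posterior for Class C is 0.0159868 / 0.0740799 ≈ 0.2158.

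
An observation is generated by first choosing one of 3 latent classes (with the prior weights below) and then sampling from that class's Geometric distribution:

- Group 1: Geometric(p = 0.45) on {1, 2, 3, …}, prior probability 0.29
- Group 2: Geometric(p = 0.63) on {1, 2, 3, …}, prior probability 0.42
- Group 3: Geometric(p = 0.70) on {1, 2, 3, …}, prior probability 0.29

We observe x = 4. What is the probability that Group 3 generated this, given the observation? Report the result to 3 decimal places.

P(component k | x) = P(Z=k)·f_k(x) / marginal(x), where marginal(x) = Σ_j P(Z=j)·f_j(x).
Evaluate each component's likelihood at the observed value:
  f_1 = 0.0748688
  f_2 = 0.0319114
  f_3 = 0.0189
Unnormalised posteriors:
  P(Z=1)·f_1 = 0.29 × 0.0748688 = 0.0217119
  P(Z=2)·f_2 = 0.42 × 0.0319114 = 0.0134028
  P(Z=3)·f_3 = 0.29 × 0.0189 = 0.005481
Evidence: 0.0217119 + 0.0134028 + 0.005481 = 0.0405957
P(Group 3 | x) = 0.005481 / 0.0405957 ≈ 0.135

0.135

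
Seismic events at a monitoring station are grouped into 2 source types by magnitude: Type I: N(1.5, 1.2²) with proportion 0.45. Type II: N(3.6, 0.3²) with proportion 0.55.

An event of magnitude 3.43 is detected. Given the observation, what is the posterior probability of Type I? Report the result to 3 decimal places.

0.062

P(component k | x) = π_k·f_k(x) / marginal(x), where marginal(x) = Σ_j π_j·f_j(x).
Component likelihoods at x = 3.43:
  f_I = (1/(1.2·√(2π)))·exp(−(3.43−1.5)²/(2·1.2²)) = 0.332452·exp(-1.29337) = 0.0912066
  f_II = (1/(0.3·√(2π)))·exp(−(3.43−3.6)²/(2·0.3²)) = 1.329808·exp(-0.16056) = 1.13256
Multiply by the mixture weights:
  π_I·f_I = 0.45 × 0.0912066 = 0.041043
  π_II·f_II = 0.55 × 1.13256 = 0.622907
Marginal: 0.041043 + 0.622907 = 0.66395
P(Type I | the observation) ≈ 0.062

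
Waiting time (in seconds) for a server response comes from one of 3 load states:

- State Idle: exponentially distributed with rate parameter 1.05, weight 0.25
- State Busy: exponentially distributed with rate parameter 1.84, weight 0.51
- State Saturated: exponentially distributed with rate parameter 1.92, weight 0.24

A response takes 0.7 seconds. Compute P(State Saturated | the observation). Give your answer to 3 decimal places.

Apply Bayes' rule: the posterior for each component is proportional to its prior times its likelihood at x.
Component likelihoods at x = 0.7 seconds:
  f_Idle = 0.503481
  f_Busy = 0.507512
  f_Saturated = 0.500737
Weight by the priors:
  P(Z=Idle)·f_Idle = 0.25 × 0.503481 = 0.12587
  P(Z=Busy)·f_Busy = 0.51 × 0.507512 = 0.258831
  P(Z=Saturated)·f_Saturated = 0.24 × 0.500737 = 0.120177
Denominator: 0.12587 + 0.258831 + 0.120177 = 0.504878
Responsibility of State Saturated: 0.120177 / 0.504878 ≈ 0.238

0.238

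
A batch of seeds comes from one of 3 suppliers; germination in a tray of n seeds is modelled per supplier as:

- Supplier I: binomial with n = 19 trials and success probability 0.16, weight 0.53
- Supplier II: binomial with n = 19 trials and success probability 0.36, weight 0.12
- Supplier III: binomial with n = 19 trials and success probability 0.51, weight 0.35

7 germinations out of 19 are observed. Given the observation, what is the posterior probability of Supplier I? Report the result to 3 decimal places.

0.144

The responsibility of component k is π_k f_k(x) divided by Σ_j π_j f_j(x).
Component likelihoods at x = 7 germinations out of 19:
  L_I = C(19,7)·0.16^7·0.84^12 = 50388·2.68435e-06·0.12341 = 0.0166924
  L_II = C(19,7)·0.36^7·0.64^12 = 50388·0.000783642·0.00472237 = 0.186468
  L_III = C(19,7)·0.51^7·0.49^12 = 50388·0.00897411·0.000191581 = 0.0866306
Prior × likelihood for each component:
  π_I·L_I = 0.53 × 0.0166924 = 0.00884696
  π_II·L_II = 0.12 × 0.186468 = 0.0223762
  π_III·L_III = 0.35 × 0.0866306 = 0.0303207
Denominator: 0.00884696 + 0.0223762 + 0.0303207 = 0.0615438
Responsibility of Supplier I: 0.00884696 / 0.0615438 ≈ 0.144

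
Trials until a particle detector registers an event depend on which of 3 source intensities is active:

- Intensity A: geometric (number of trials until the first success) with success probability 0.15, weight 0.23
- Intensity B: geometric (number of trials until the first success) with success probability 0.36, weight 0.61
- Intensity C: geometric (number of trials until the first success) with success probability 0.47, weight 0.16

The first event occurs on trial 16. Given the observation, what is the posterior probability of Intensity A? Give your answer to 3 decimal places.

The responsibility of component k is π_k f_k(x) divided by Σ_j π_j f_j(x).
Component likelihoods at x = 16:
  f_A = 0.15·(1−0.15)^15 = 0.15·0.0873542 = 0.0131031
  f_B = 0.36·(1−0.36)^15 = 0.36·0.00123794 = 0.000445658
  f_C = 0.47·(1−0.47)^15 = 0.47·7.31372e-05 = 3.43745e-05
Weight by the priors:
  π_A·f_A = 0.23 × 0.0131031 = 0.00301372
  π_B·f_B = 0.61 × 0.000445658 = 0.000271852
  π_C·f_C = 0.16 × 3.43745e-05 = 5.49991e-06
Denominator: 0.00301372 + 0.000271852 + 5.49991e-06 = 0.00329107
P(Intensity A | x) = 0.00301372 / 0.00329107 ≈ 0.916

0.916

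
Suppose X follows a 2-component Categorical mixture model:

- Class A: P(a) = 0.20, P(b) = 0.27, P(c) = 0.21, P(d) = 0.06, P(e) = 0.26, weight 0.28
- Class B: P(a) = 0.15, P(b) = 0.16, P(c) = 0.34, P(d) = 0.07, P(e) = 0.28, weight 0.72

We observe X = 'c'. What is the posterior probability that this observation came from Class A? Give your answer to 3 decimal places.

By Bayes' theorem, P(k | x) = P(Z=k) f_k(x) / Σ_j P(Z=j) f_j(x).
Evaluate each component's likelihood at the observed value:
  p_A = P(c | comp) = 0.21
  p_B = P(c | comp) = 0.34
Multiply by the mixture weights:
  P(Z=A)·p_A = 0.28 × 0.21 = 0.0588
  P(Z=B)·p_B = 0.72 × 0.34 = 0.2448
Marginal: 0.0588 + 0.2448 = 0.3036
P(Class A | x) = 0.0588 / 0.3036 ≈ 0.194

0.194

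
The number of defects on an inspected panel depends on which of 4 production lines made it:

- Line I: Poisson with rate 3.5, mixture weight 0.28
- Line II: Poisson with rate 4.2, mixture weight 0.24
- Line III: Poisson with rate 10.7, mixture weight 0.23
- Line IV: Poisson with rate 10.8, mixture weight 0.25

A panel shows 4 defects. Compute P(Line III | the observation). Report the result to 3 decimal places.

0.027

Posterior ∝ prior × likelihood, so P(k | x) ∝ P(Z=k) f_k(x); normalise over all components.
Poisson probabilities:
  L_I = 0.188812
  L_II = 0.194424
  L_III = 0.0123133
  L_IV = 0.0115639
Weight by the priors:
  P(Z=I)·L_I = 0.28 × 0.188812 = 0.0528674
  P(Z=II)·L_II = 0.24 × 0.194424 = 0.0466617
  P(Z=III)·L_III = 0.23 × 0.0123133 = 0.00283205
  P(Z=IV)·L_IV = 0.25 × 0.0115639 = 0.00289097
Evidence: 0.0528674 + 0.0466617 + 0.00283205 + 0.00289097 = 0.105252
Responsibility of Line III: 0.00283205 / 0.105252 ≈ 0.027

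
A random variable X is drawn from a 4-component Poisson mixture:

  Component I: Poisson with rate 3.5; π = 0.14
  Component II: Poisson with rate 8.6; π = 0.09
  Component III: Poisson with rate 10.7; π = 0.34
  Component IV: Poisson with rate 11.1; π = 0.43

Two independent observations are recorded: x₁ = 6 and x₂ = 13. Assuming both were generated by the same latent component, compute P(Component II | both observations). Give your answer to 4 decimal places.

Apply Bayes' rule: the posterior for each component is proportional to its prior times its likelihood at x.
Since both observations come from the same component, the likelihood for component k is f_k(x₁)·f_k(x₂).
  f_I = [e^(−3.5)·3.5^6/6! = 0.0770983] × [5.73553e-05] = 4.422e-06
  f_II = [e^(−8.6)·8.6^6/6! = 0.103449] × [0.0416166] = 0.00430519
  f_III = [e^(−10.7)·10.7^6/6! = 0.0469915] × [0.0872485] = 0.00409994
  f_IV = [e^(−11.1)·11.1^6/6! = 0.0392588] × [0.0942431] = 0.00369987
Weight by the priors:
  π_I·f_I = 0.14 × 4.422e-06 = 6.1908e-07
  π_II·f_II = 0.09 × 0.00430519 = 0.000387467
  π_III·f_III = 0.34 × 0.00409994 = 0.00139398
  π_IV·f_IV = 0.43 × 0.00369987 = 0.00159094
Marginal: 6.1908e-07 + 0.000387467 + 0.00139398 + 0.00159094 = 0.00337301
P(Component II | data) ≈ 0.1149

0.1149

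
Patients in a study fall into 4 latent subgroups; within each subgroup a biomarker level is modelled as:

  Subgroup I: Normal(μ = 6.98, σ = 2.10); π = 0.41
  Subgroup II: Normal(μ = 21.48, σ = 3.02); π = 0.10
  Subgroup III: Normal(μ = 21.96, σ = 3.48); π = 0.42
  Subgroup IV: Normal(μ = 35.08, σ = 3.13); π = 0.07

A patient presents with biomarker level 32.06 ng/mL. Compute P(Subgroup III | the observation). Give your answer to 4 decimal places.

0.1125

By Bayes' theorem, P(k | x) = P(Z=k) f_k(x) / Σ_j P(Z=j) f_j(x).
Normal densities:
  f_I = (1/(2.10·√(2π)))·exp(−(32.06−6.98)²/(2·2.10²)) = 0.189973·exp(-71.31592) = 2.02573e-32
  f_II = (1/(3.02·√(2π)))·exp(−(32.06−21.48)²/(2·3.02²)) = 0.132100·exp(-6.13659) = 0.000285637
  f_III = (1/(3.48·√(2π)))·exp(−(32.06−21.96)²/(2·3.48²)) = 0.114639·exp(-4.21167) = 0.00169913
  f_IV = (1/(3.13·√(2π)))·exp(−(32.06−35.08)²/(2·3.13²)) = 0.127458·exp(-0.46547) = 0.0800227
Unnormalised posteriors:
  P(Z=I)·f_I = 0.41 × 2.02573e-32 = 8.30548e-33
  P(Z=II)·f_II = 0.10 × 0.000285637 = 2.85637e-05
  P(Z=III)·f_III = 0.42 × 0.00169913 = 0.000713634
  P(Z=IV)·f_IV = 0.07 × 0.0800227 = 0.00560159
Marginal: 8.30548e-33 + 2.85637e-05 + 0.000713634 + 0.00560159 = 0.00634378
P(Subgroup III | data) = 0.000713634 / 0.00634378 ≈ 0.1125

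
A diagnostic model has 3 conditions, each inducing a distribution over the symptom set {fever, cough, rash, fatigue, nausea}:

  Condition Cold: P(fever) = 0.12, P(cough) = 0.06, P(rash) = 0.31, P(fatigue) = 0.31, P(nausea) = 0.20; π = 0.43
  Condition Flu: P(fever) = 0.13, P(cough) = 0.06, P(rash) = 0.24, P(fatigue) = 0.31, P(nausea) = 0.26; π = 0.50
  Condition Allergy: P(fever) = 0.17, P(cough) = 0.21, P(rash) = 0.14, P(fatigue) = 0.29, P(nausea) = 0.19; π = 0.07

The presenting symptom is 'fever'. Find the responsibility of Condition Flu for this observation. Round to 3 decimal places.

0.506

Apply Bayes' rule: the posterior for each component is proportional to its prior times its likelihood at x.
Component likelihoods at x = 'fever':
  p_Cold = P(fever | comp) = 0.12
  p_Flu = P(fever | comp) = 0.13
  p_Allergy = P(fever | comp) = 0.17
Unnormalised posteriors:
  π_Cold·p_Cold = 0.43 × 0.12 = 0.0516
  π_Flu·p_Flu = 0.50 × 0.13 = 0.065
  π_Allergy·p_Allergy = 0.07 × 0.17 = 0.0119
Evidence: 0.0516 + 0.065 + 0.0119 = 0.1285
Responsibility of Condition Flu: 0.065 / 0.1285 ≈ 0.506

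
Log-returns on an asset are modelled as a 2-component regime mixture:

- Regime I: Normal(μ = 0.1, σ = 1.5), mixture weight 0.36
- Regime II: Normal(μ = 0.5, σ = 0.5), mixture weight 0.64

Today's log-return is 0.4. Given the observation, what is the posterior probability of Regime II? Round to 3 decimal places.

0.842

By Bayes' theorem, P(k | x) = w_k f_k(x) / Σ_j w_j f_j(x).
Evaluate each component's likelihood at the observed value:
  p_I = (1/(1.5·√(2π)))·exp(−(0.4−0.1)²/(2·1.5²)) = 0.265962·exp(-0.02000) = 0.260695
  p_II = (1/(0.5·√(2π)))·exp(−(0.4−0.5)²/(2·0.5²)) = 0.797885·exp(-0.02000) = 0.782085
Multiply by the mixture weights:
  w_I·p_I = 0.36 × 0.260695 = 0.0938502
  w_II·p_II = 0.64 × 0.782085 = 0.500535
Evidence: 0.0938502 + 0.500535 = 0.594385
P(Regime II | x) = 0.500535 / 0.594385 ≈ 0.842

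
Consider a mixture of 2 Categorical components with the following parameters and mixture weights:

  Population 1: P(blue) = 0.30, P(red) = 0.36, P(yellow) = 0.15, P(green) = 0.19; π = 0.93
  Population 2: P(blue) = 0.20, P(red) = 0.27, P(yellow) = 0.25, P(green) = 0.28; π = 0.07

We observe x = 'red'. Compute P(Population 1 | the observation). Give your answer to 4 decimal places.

Posterior ∝ prior × likelihood, so P(k | x) ∝ π_k f_k(x); normalise over all components.
Component likelihoods at x = 'red':
  p_1 = 0.36
  p_2 = 0.27
Multiply by the mixture weights:
  π_1·p_1 = 0.93 × 0.36 = 0.3348
  π_2·p_2 = 0.07 × 0.27 = 0.0189
Marginal: 0.3348 + 0.0189 = 0.3537
P(Population 1 | 'red') ≈ 0.9466

0.9466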